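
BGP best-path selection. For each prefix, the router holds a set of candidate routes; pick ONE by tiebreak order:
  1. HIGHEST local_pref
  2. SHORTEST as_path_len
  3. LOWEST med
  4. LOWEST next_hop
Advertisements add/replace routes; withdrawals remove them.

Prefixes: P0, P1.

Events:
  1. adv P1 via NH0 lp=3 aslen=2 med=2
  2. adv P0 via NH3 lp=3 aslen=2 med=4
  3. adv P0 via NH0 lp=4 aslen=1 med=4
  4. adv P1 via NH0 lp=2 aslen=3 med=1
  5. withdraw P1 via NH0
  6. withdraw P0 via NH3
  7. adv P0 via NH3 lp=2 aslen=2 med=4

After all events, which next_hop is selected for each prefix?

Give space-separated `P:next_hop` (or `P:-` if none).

Op 1: best P0=- P1=NH0
Op 2: best P0=NH3 P1=NH0
Op 3: best P0=NH0 P1=NH0
Op 4: best P0=NH0 P1=NH0
Op 5: best P0=NH0 P1=-
Op 6: best P0=NH0 P1=-
Op 7: best P0=NH0 P1=-

Answer: P0:NH0 P1:-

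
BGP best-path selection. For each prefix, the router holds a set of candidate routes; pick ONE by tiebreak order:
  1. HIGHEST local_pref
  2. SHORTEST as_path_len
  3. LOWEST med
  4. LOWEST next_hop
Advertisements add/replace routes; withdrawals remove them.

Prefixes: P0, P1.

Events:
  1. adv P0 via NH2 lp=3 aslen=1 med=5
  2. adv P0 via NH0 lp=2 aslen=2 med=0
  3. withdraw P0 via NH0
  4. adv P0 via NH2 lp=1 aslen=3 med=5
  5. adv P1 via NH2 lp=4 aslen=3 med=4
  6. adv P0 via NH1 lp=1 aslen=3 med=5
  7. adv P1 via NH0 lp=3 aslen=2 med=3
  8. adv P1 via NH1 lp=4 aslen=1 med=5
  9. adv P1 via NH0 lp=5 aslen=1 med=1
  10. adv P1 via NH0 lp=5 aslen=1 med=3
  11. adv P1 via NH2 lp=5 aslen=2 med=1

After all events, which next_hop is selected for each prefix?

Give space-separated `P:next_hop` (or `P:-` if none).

Op 1: best P0=NH2 P1=-
Op 2: best P0=NH2 P1=-
Op 3: best P0=NH2 P1=-
Op 4: best P0=NH2 P1=-
Op 5: best P0=NH2 P1=NH2
Op 6: best P0=NH1 P1=NH2
Op 7: best P0=NH1 P1=NH2
Op 8: best P0=NH1 P1=NH1
Op 9: best P0=NH1 P1=NH0
Op 10: best P0=NH1 P1=NH0
Op 11: best P0=NH1 P1=NH0

Answer: P0:NH1 P1:NH0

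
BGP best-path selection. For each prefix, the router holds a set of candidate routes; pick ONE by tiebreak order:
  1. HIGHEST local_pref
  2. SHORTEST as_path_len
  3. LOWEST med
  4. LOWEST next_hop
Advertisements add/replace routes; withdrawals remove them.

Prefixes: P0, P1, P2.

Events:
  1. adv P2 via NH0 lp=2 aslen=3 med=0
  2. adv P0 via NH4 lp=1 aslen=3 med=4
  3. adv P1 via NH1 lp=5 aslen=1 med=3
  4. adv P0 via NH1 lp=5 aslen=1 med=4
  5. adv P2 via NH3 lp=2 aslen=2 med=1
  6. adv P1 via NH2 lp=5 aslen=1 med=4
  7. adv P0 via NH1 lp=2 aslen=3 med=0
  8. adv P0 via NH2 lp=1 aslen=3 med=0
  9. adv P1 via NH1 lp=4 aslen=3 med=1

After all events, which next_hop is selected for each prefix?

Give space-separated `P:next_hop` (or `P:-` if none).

Answer: P0:NH1 P1:NH2 P2:NH3

Derivation:
Op 1: best P0=- P1=- P2=NH0
Op 2: best P0=NH4 P1=- P2=NH0
Op 3: best P0=NH4 P1=NH1 P2=NH0
Op 4: best P0=NH1 P1=NH1 P2=NH0
Op 5: best P0=NH1 P1=NH1 P2=NH3
Op 6: best P0=NH1 P1=NH1 P2=NH3
Op 7: best P0=NH1 P1=NH1 P2=NH3
Op 8: best P0=NH1 P1=NH1 P2=NH3
Op 9: best P0=NH1 P1=NH2 P2=NH3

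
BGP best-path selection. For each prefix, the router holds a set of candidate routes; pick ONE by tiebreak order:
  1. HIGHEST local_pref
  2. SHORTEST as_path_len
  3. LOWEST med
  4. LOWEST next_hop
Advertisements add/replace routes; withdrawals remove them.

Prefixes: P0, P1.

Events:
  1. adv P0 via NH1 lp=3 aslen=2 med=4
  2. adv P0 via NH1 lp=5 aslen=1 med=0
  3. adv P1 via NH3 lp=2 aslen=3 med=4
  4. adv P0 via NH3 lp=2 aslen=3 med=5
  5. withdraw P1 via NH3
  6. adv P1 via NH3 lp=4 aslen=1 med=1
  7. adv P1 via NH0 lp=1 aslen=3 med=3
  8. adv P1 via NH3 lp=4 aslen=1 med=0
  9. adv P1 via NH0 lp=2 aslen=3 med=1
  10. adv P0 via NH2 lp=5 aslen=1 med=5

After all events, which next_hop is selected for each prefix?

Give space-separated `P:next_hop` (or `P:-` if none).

Op 1: best P0=NH1 P1=-
Op 2: best P0=NH1 P1=-
Op 3: best P0=NH1 P1=NH3
Op 4: best P0=NH1 P1=NH3
Op 5: best P0=NH1 P1=-
Op 6: best P0=NH1 P1=NH3
Op 7: best P0=NH1 P1=NH3
Op 8: best P0=NH1 P1=NH3
Op 9: best P0=NH1 P1=NH3
Op 10: best P0=NH1 P1=NH3

Answer: P0:NH1 P1:NH3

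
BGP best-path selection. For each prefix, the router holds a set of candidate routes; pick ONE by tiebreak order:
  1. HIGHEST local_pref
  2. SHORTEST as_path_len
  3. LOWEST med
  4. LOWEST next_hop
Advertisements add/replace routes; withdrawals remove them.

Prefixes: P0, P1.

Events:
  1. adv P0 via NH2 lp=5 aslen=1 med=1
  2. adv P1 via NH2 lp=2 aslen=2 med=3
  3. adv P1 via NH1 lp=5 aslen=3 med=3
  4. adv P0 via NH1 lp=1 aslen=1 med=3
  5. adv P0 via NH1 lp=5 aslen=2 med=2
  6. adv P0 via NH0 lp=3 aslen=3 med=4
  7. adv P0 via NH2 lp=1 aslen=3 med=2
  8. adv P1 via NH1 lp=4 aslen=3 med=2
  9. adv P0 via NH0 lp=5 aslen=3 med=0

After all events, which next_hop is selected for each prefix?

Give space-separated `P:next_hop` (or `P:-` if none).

Op 1: best P0=NH2 P1=-
Op 2: best P0=NH2 P1=NH2
Op 3: best P0=NH2 P1=NH1
Op 4: best P0=NH2 P1=NH1
Op 5: best P0=NH2 P1=NH1
Op 6: best P0=NH2 P1=NH1
Op 7: best P0=NH1 P1=NH1
Op 8: best P0=NH1 P1=NH1
Op 9: best P0=NH1 P1=NH1

Answer: P0:NH1 P1:NH1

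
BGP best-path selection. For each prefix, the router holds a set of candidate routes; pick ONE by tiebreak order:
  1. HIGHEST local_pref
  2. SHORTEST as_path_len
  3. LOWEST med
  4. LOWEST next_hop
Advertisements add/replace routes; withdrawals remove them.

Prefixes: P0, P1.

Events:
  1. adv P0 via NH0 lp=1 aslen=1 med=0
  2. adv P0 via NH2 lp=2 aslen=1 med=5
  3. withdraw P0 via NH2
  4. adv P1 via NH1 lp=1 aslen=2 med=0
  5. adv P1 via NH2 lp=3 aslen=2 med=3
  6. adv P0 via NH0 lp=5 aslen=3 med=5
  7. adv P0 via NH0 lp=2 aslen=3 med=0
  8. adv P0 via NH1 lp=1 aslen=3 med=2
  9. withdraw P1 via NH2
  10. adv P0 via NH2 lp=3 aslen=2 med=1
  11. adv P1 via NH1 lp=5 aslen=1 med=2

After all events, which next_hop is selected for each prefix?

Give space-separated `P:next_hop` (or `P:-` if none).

Answer: P0:NH2 P1:NH1

Derivation:
Op 1: best P0=NH0 P1=-
Op 2: best P0=NH2 P1=-
Op 3: best P0=NH0 P1=-
Op 4: best P0=NH0 P1=NH1
Op 5: best P0=NH0 P1=NH2
Op 6: best P0=NH0 P1=NH2
Op 7: best P0=NH0 P1=NH2
Op 8: best P0=NH0 P1=NH2
Op 9: best P0=NH0 P1=NH1
Op 10: best P0=NH2 P1=NH1
Op 11: best P0=NH2 P1=NH1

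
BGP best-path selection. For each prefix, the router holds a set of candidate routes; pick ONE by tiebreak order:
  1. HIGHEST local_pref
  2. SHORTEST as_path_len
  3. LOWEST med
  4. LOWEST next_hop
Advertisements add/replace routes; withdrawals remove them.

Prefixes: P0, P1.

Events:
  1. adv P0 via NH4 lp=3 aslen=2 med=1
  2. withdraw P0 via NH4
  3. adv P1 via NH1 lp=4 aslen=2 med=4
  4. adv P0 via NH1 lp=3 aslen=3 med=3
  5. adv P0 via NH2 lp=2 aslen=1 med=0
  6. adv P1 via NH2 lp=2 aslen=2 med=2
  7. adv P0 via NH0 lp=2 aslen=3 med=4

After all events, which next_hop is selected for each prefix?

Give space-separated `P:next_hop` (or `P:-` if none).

Answer: P0:NH1 P1:NH1

Derivation:
Op 1: best P0=NH4 P1=-
Op 2: best P0=- P1=-
Op 3: best P0=- P1=NH1
Op 4: best P0=NH1 P1=NH1
Op 5: best P0=NH1 P1=NH1
Op 6: best P0=NH1 P1=NH1
Op 7: best P0=NH1 P1=NH1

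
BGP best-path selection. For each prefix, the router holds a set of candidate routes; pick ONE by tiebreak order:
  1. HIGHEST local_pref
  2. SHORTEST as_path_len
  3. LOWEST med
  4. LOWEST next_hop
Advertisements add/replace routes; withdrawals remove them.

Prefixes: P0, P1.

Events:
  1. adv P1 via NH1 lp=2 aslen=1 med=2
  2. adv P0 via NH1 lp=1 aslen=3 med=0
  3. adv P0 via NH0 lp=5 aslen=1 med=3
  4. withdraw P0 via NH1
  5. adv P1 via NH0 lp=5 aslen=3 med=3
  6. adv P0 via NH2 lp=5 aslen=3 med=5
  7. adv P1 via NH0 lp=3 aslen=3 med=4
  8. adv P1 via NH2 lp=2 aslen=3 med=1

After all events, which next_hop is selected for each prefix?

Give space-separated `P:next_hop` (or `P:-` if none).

Answer: P0:NH0 P1:NH0

Derivation:
Op 1: best P0=- P1=NH1
Op 2: best P0=NH1 P1=NH1
Op 3: best P0=NH0 P1=NH1
Op 4: best P0=NH0 P1=NH1
Op 5: best P0=NH0 P1=NH0
Op 6: best P0=NH0 P1=NH0
Op 7: best P0=NH0 P1=NH0
Op 8: best P0=NH0 P1=NH0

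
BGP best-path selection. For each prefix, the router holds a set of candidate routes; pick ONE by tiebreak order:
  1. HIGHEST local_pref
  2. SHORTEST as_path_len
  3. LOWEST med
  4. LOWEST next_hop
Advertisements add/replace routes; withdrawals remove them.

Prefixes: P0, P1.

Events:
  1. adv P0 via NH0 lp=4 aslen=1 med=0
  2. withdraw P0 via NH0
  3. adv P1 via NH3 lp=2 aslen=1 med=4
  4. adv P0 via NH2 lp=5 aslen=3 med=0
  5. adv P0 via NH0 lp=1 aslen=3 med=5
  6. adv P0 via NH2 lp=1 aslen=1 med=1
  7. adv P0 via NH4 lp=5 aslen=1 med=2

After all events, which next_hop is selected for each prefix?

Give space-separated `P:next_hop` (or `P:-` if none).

Answer: P0:NH4 P1:NH3

Derivation:
Op 1: best P0=NH0 P1=-
Op 2: best P0=- P1=-
Op 3: best P0=- P1=NH3
Op 4: best P0=NH2 P1=NH3
Op 5: best P0=NH2 P1=NH3
Op 6: best P0=NH2 P1=NH3
Op 7: best P0=NH4 P1=NH3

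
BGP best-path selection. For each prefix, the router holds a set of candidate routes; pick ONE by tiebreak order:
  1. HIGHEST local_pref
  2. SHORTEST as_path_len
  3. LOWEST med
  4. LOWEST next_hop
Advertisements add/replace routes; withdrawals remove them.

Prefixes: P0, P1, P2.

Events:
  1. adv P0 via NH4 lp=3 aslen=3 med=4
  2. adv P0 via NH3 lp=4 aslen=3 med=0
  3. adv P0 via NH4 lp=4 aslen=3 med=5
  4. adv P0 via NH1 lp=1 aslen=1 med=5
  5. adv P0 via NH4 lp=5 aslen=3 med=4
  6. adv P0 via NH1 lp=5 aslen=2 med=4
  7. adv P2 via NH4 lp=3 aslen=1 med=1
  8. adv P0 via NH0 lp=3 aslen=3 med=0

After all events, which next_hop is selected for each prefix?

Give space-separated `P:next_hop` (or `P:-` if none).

Op 1: best P0=NH4 P1=- P2=-
Op 2: best P0=NH3 P1=- P2=-
Op 3: best P0=NH3 P1=- P2=-
Op 4: best P0=NH3 P1=- P2=-
Op 5: best P0=NH4 P1=- P2=-
Op 6: best P0=NH1 P1=- P2=-
Op 7: best P0=NH1 P1=- P2=NH4
Op 8: best P0=NH1 P1=- P2=NH4

Answer: P0:NH1 P1:- P2:NH4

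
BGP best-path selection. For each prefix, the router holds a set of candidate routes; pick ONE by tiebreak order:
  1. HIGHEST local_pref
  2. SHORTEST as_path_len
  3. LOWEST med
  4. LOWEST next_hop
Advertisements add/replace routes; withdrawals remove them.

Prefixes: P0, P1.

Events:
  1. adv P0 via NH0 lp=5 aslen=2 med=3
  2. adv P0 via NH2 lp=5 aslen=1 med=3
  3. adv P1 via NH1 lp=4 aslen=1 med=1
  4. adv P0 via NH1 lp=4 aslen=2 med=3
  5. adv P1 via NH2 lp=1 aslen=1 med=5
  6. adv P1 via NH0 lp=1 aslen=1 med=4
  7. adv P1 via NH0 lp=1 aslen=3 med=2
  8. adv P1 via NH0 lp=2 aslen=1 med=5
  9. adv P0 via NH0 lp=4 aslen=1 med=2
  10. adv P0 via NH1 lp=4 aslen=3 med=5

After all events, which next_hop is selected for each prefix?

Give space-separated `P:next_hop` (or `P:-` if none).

Answer: P0:NH2 P1:NH1

Derivation:
Op 1: best P0=NH0 P1=-
Op 2: best P0=NH2 P1=-
Op 3: best P0=NH2 P1=NH1
Op 4: best P0=NH2 P1=NH1
Op 5: best P0=NH2 P1=NH1
Op 6: best P0=NH2 P1=NH1
Op 7: best P0=NH2 P1=NH1
Op 8: best P0=NH2 P1=NH1
Op 9: best P0=NH2 P1=NH1
Op 10: best P0=NH2 P1=NH1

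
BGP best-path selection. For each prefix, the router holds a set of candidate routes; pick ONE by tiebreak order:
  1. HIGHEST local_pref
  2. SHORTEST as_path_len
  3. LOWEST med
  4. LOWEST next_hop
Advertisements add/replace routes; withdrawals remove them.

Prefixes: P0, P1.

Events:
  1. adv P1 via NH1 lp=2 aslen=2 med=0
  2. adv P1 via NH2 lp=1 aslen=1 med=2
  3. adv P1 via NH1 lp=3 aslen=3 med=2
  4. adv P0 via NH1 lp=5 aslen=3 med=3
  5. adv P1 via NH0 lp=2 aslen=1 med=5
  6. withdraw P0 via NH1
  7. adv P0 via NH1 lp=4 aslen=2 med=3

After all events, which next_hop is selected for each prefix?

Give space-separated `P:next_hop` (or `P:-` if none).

Op 1: best P0=- P1=NH1
Op 2: best P0=- P1=NH1
Op 3: best P0=- P1=NH1
Op 4: best P0=NH1 P1=NH1
Op 5: best P0=NH1 P1=NH1
Op 6: best P0=- P1=NH1
Op 7: best P0=NH1 P1=NH1

Answer: P0:NH1 P1:NH1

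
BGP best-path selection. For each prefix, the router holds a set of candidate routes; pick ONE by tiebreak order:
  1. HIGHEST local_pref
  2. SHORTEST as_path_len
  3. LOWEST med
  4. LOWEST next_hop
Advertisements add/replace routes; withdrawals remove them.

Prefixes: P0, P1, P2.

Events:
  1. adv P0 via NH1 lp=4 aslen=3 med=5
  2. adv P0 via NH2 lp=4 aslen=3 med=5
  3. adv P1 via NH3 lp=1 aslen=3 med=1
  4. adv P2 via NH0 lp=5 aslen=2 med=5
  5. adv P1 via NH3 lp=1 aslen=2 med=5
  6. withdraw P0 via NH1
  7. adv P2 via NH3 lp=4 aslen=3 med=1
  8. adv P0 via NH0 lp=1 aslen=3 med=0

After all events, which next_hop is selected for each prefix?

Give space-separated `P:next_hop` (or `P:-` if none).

Answer: P0:NH2 P1:NH3 P2:NH0

Derivation:
Op 1: best P0=NH1 P1=- P2=-
Op 2: best P0=NH1 P1=- P2=-
Op 3: best P0=NH1 P1=NH3 P2=-
Op 4: best P0=NH1 P1=NH3 P2=NH0
Op 5: best P0=NH1 P1=NH3 P2=NH0
Op 6: best P0=NH2 P1=NH3 P2=NH0
Op 7: best P0=NH2 P1=NH3 P2=NH0
Op 8: best P0=NH2 P1=NH3 P2=NH0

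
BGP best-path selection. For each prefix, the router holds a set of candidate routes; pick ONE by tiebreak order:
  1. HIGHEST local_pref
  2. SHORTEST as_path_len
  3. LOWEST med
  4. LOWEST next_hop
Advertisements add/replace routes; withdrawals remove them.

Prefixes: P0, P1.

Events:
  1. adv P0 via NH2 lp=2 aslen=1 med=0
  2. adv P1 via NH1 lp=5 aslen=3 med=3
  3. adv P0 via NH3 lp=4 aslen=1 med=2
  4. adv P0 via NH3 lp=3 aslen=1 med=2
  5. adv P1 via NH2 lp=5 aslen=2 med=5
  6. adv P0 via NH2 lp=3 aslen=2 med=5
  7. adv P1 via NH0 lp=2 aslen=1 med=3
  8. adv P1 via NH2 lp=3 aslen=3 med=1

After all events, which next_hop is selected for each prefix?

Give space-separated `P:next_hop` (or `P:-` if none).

Answer: P0:NH3 P1:NH1

Derivation:
Op 1: best P0=NH2 P1=-
Op 2: best P0=NH2 P1=NH1
Op 3: best P0=NH3 P1=NH1
Op 4: best P0=NH3 P1=NH1
Op 5: best P0=NH3 P1=NH2
Op 6: best P0=NH3 P1=NH2
Op 7: best P0=NH3 P1=NH2
Op 8: best P0=NH3 P1=NH1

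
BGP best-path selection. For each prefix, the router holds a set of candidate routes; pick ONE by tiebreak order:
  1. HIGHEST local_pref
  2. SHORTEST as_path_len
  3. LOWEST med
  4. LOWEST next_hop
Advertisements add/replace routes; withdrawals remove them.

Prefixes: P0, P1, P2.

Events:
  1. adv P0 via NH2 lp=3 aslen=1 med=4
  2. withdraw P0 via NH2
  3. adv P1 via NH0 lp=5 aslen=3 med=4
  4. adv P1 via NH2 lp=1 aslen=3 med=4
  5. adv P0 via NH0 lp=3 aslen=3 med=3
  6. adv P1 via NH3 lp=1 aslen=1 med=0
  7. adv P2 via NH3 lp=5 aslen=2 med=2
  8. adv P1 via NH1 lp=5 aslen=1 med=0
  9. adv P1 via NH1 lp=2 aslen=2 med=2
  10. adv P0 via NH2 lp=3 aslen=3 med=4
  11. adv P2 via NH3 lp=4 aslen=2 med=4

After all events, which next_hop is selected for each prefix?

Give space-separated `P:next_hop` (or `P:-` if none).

Op 1: best P0=NH2 P1=- P2=-
Op 2: best P0=- P1=- P2=-
Op 3: best P0=- P1=NH0 P2=-
Op 4: best P0=- P1=NH0 P2=-
Op 5: best P0=NH0 P1=NH0 P2=-
Op 6: best P0=NH0 P1=NH0 P2=-
Op 7: best P0=NH0 P1=NH0 P2=NH3
Op 8: best P0=NH0 P1=NH1 P2=NH3
Op 9: best P0=NH0 P1=NH0 P2=NH3
Op 10: best P0=NH0 P1=NH0 P2=NH3
Op 11: best P0=NH0 P1=NH0 P2=NH3

Answer: P0:NH0 P1:NH0 P2:NH3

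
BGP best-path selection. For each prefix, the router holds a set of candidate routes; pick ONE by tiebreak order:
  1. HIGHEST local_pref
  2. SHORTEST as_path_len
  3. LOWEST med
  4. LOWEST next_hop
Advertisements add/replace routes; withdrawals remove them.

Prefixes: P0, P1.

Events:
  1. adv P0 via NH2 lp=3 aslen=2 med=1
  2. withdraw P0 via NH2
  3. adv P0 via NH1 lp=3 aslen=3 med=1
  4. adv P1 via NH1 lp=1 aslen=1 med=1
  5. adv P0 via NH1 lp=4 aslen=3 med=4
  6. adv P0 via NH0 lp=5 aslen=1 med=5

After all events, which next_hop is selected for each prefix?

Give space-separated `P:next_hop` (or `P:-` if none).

Op 1: best P0=NH2 P1=-
Op 2: best P0=- P1=-
Op 3: best P0=NH1 P1=-
Op 4: best P0=NH1 P1=NH1
Op 5: best P0=NH1 P1=NH1
Op 6: best P0=NH0 P1=NH1

Answer: P0:NH0 P1:NH1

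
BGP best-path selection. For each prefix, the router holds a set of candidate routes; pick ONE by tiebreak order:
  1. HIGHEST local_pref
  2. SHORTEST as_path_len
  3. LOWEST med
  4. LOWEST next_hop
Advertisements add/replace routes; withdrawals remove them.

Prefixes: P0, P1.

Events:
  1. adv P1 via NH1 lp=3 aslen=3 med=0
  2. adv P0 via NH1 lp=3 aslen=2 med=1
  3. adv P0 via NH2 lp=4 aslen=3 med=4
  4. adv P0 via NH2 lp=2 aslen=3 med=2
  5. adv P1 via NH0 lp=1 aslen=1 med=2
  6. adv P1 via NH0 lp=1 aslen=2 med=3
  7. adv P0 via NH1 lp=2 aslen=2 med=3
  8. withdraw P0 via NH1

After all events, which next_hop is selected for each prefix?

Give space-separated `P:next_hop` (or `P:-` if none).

Answer: P0:NH2 P1:NH1

Derivation:
Op 1: best P0=- P1=NH1
Op 2: best P0=NH1 P1=NH1
Op 3: best P0=NH2 P1=NH1
Op 4: best P0=NH1 P1=NH1
Op 5: best P0=NH1 P1=NH1
Op 6: best P0=NH1 P1=NH1
Op 7: best P0=NH1 P1=NH1
Op 8: best P0=NH2 P1=NH1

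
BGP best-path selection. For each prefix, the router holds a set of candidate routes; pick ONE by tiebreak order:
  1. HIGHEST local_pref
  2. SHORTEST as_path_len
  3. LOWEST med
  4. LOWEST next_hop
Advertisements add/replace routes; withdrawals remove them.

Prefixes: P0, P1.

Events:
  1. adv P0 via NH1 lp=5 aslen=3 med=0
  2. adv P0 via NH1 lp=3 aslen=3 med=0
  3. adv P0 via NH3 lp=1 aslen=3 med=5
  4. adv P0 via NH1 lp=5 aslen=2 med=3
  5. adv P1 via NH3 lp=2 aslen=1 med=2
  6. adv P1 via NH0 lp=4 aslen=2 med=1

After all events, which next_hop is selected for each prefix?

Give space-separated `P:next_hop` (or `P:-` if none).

Op 1: best P0=NH1 P1=-
Op 2: best P0=NH1 P1=-
Op 3: best P0=NH1 P1=-
Op 4: best P0=NH1 P1=-
Op 5: best P0=NH1 P1=NH3
Op 6: best P0=NH1 P1=NH0

Answer: P0:NH1 P1:NH0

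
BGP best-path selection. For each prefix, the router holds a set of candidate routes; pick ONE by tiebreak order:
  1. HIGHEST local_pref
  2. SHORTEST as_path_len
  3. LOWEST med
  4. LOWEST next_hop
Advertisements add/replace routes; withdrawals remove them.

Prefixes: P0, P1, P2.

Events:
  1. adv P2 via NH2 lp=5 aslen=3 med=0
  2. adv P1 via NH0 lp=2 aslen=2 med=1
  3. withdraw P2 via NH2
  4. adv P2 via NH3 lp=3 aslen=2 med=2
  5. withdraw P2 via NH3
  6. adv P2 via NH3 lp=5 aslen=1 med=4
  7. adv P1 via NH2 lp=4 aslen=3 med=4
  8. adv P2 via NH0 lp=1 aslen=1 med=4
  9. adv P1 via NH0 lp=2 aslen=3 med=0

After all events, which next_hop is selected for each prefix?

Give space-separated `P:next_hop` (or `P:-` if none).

Op 1: best P0=- P1=- P2=NH2
Op 2: best P0=- P1=NH0 P2=NH2
Op 3: best P0=- P1=NH0 P2=-
Op 4: best P0=- P1=NH0 P2=NH3
Op 5: best P0=- P1=NH0 P2=-
Op 6: best P0=- P1=NH0 P2=NH3
Op 7: best P0=- P1=NH2 P2=NH3
Op 8: best P0=- P1=NH2 P2=NH3
Op 9: best P0=- P1=NH2 P2=NH3

Answer: P0:- P1:NH2 P2:NH3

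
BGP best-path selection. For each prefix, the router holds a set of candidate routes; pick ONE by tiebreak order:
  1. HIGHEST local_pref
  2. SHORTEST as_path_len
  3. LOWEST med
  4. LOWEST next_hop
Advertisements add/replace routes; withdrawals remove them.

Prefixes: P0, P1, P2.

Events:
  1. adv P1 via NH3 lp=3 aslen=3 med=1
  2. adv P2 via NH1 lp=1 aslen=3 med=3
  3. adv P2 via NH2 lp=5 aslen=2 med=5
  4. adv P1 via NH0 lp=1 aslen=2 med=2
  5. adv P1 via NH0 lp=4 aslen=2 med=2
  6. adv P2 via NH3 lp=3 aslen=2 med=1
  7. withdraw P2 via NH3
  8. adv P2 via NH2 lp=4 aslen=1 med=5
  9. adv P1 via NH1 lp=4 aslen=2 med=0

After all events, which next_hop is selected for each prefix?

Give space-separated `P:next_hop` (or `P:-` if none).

Op 1: best P0=- P1=NH3 P2=-
Op 2: best P0=- P1=NH3 P2=NH1
Op 3: best P0=- P1=NH3 P2=NH2
Op 4: best P0=- P1=NH3 P2=NH2
Op 5: best P0=- P1=NH0 P2=NH2
Op 6: best P0=- P1=NH0 P2=NH2
Op 7: best P0=- P1=NH0 P2=NH2
Op 8: best P0=- P1=NH0 P2=NH2
Op 9: best P0=- P1=NH1 P2=NH2

Answer: P0:- P1:NH1 P2:NH2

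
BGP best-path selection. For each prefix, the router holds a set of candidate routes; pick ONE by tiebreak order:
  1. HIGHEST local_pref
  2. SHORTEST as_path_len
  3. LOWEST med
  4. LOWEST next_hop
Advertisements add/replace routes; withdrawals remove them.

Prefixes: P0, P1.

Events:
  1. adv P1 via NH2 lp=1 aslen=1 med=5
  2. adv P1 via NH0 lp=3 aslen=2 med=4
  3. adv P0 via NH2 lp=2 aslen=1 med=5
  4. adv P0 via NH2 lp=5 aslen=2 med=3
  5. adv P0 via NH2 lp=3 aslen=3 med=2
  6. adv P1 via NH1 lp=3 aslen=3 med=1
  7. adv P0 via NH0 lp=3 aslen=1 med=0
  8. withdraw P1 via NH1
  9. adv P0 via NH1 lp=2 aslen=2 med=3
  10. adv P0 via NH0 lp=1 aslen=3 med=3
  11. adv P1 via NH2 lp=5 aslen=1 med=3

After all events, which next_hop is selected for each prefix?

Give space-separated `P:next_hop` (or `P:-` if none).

Answer: P0:NH2 P1:NH2

Derivation:
Op 1: best P0=- P1=NH2
Op 2: best P0=- P1=NH0
Op 3: best P0=NH2 P1=NH0
Op 4: best P0=NH2 P1=NH0
Op 5: best P0=NH2 P1=NH0
Op 6: best P0=NH2 P1=NH0
Op 7: best P0=NH0 P1=NH0
Op 8: best P0=NH0 P1=NH0
Op 9: best P0=NH0 P1=NH0
Op 10: best P0=NH2 P1=NH0
Op 11: best P0=NH2 P1=NH2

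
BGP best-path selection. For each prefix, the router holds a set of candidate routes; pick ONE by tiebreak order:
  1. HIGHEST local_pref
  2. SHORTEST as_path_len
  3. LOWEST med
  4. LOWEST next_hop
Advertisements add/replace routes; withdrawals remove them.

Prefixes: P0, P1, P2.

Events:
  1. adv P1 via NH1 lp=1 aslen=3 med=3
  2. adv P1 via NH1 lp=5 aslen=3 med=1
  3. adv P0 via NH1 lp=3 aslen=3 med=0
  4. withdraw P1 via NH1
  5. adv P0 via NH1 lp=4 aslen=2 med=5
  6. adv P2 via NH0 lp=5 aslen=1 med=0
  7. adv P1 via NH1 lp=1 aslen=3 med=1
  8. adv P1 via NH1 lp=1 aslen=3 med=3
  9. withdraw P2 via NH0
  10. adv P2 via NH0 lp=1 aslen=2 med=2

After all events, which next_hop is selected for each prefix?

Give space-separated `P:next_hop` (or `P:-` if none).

Op 1: best P0=- P1=NH1 P2=-
Op 2: best P0=- P1=NH1 P2=-
Op 3: best P0=NH1 P1=NH1 P2=-
Op 4: best P0=NH1 P1=- P2=-
Op 5: best P0=NH1 P1=- P2=-
Op 6: best P0=NH1 P1=- P2=NH0
Op 7: best P0=NH1 P1=NH1 P2=NH0
Op 8: best P0=NH1 P1=NH1 P2=NH0
Op 9: best P0=NH1 P1=NH1 P2=-
Op 10: best P0=NH1 P1=NH1 P2=NH0

Answer: P0:NH1 P1:NH1 P2:NH0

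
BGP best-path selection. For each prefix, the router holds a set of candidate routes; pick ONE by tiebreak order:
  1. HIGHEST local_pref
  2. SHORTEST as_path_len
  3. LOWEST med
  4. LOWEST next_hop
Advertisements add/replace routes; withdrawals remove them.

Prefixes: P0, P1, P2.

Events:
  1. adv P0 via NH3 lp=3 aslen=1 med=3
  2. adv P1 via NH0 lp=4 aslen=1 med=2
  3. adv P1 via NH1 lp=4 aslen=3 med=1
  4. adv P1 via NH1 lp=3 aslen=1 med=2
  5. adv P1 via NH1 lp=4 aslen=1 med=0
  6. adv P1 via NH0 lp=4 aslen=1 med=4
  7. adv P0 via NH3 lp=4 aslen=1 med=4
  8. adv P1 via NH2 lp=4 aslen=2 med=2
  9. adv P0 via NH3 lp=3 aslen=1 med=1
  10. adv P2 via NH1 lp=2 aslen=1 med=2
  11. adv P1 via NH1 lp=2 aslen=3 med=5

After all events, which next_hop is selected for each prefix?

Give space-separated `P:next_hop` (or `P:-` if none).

Answer: P0:NH3 P1:NH0 P2:NH1

Derivation:
Op 1: best P0=NH3 P1=- P2=-
Op 2: best P0=NH3 P1=NH0 P2=-
Op 3: best P0=NH3 P1=NH0 P2=-
Op 4: best P0=NH3 P1=NH0 P2=-
Op 5: best P0=NH3 P1=NH1 P2=-
Op 6: best P0=NH3 P1=NH1 P2=-
Op 7: best P0=NH3 P1=NH1 P2=-
Op 8: best P0=NH3 P1=NH1 P2=-
Op 9: best P0=NH3 P1=NH1 P2=-
Op 10: best P0=NH3 P1=NH1 P2=NH1
Op 11: best P0=NH3 P1=NH0 P2=NH1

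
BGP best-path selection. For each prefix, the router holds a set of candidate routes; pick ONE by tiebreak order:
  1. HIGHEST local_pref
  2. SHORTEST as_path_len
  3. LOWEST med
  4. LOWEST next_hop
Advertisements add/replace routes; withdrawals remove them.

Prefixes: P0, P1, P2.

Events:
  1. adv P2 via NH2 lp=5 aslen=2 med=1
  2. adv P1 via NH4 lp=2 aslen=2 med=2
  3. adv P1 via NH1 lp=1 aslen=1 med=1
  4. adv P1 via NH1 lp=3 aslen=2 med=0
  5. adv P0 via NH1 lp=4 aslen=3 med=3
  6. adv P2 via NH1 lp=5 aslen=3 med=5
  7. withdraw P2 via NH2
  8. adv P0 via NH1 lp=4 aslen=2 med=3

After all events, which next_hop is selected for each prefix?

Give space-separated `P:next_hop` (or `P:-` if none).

Op 1: best P0=- P1=- P2=NH2
Op 2: best P0=- P1=NH4 P2=NH2
Op 3: best P0=- P1=NH4 P2=NH2
Op 4: best P0=- P1=NH1 P2=NH2
Op 5: best P0=NH1 P1=NH1 P2=NH2
Op 6: best P0=NH1 P1=NH1 P2=NH2
Op 7: best P0=NH1 P1=NH1 P2=NH1
Op 8: best P0=NH1 P1=NH1 P2=NH1

Answer: P0:NH1 P1:NH1 P2:NH1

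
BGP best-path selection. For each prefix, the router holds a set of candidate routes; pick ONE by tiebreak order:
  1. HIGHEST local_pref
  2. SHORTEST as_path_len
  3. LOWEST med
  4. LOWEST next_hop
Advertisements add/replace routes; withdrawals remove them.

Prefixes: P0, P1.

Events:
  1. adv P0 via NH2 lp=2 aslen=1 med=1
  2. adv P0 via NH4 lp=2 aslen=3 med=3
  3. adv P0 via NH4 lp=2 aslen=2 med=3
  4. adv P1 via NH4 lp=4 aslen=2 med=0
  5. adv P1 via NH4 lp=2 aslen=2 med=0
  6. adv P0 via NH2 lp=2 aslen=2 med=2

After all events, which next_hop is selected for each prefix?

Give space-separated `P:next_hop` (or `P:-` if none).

Answer: P0:NH2 P1:NH4

Derivation:
Op 1: best P0=NH2 P1=-
Op 2: best P0=NH2 P1=-
Op 3: best P0=NH2 P1=-
Op 4: best P0=NH2 P1=NH4
Op 5: best P0=NH2 P1=NH4
Op 6: best P0=NH2 P1=NH4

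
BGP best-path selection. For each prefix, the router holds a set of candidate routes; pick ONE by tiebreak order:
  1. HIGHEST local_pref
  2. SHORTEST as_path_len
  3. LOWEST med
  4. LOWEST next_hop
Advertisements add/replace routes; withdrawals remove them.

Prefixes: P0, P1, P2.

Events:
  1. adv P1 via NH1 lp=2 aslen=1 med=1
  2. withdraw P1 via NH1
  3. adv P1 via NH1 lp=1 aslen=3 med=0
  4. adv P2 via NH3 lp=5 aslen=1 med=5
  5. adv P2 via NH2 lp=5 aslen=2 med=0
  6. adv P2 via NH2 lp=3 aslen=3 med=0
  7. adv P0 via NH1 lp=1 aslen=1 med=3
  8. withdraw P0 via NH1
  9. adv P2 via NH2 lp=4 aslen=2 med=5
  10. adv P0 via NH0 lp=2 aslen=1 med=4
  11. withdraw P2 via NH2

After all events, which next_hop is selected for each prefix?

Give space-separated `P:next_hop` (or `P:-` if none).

Answer: P0:NH0 P1:NH1 P2:NH3

Derivation:
Op 1: best P0=- P1=NH1 P2=-
Op 2: best P0=- P1=- P2=-
Op 3: best P0=- P1=NH1 P2=-
Op 4: best P0=- P1=NH1 P2=NH3
Op 5: best P0=- P1=NH1 P2=NH3
Op 6: best P0=- P1=NH1 P2=NH3
Op 7: best P0=NH1 P1=NH1 P2=NH3
Op 8: best P0=- P1=NH1 P2=NH3
Op 9: best P0=- P1=NH1 P2=NH3
Op 10: best P0=NH0 P1=NH1 P2=NH3
Op 11: best P0=NH0 P1=NH1 P2=NH3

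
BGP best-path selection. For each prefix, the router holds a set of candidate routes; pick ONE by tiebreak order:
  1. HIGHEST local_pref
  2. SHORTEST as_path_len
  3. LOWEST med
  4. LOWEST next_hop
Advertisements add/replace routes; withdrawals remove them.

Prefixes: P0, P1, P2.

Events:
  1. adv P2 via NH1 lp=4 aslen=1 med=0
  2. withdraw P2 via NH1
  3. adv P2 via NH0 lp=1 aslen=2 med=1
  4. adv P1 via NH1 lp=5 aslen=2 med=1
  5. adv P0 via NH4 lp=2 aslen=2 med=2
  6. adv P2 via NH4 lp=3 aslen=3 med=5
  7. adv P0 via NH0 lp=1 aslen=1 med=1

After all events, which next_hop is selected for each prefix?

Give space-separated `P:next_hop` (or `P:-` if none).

Op 1: best P0=- P1=- P2=NH1
Op 2: best P0=- P1=- P2=-
Op 3: best P0=- P1=- P2=NH0
Op 4: best P0=- P1=NH1 P2=NH0
Op 5: best P0=NH4 P1=NH1 P2=NH0
Op 6: best P0=NH4 P1=NH1 P2=NH4
Op 7: best P0=NH4 P1=NH1 P2=NH4

Answer: P0:NH4 P1:NH1 P2:NH4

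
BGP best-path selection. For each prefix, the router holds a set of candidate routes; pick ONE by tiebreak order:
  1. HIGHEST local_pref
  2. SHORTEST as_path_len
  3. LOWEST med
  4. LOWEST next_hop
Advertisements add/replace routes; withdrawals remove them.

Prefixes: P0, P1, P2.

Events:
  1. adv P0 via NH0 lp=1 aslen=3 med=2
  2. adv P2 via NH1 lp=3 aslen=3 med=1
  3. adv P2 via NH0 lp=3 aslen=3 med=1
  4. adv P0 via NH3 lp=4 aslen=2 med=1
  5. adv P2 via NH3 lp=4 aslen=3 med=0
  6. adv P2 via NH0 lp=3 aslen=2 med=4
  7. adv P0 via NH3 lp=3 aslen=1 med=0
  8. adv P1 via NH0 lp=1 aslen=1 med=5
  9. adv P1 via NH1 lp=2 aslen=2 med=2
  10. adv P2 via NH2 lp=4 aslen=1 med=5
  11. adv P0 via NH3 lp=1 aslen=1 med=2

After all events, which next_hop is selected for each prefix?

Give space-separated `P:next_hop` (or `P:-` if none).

Answer: P0:NH3 P1:NH1 P2:NH2

Derivation:
Op 1: best P0=NH0 P1=- P2=-
Op 2: best P0=NH0 P1=- P2=NH1
Op 3: best P0=NH0 P1=- P2=NH0
Op 4: best P0=NH3 P1=- P2=NH0
Op 5: best P0=NH3 P1=- P2=NH3
Op 6: best P0=NH3 P1=- P2=NH3
Op 7: best P0=NH3 P1=- P2=NH3
Op 8: best P0=NH3 P1=NH0 P2=NH3
Op 9: best P0=NH3 P1=NH1 P2=NH3
Op 10: best P0=NH3 P1=NH1 P2=NH2
Op 11: best P0=NH3 P1=NH1 P2=NH2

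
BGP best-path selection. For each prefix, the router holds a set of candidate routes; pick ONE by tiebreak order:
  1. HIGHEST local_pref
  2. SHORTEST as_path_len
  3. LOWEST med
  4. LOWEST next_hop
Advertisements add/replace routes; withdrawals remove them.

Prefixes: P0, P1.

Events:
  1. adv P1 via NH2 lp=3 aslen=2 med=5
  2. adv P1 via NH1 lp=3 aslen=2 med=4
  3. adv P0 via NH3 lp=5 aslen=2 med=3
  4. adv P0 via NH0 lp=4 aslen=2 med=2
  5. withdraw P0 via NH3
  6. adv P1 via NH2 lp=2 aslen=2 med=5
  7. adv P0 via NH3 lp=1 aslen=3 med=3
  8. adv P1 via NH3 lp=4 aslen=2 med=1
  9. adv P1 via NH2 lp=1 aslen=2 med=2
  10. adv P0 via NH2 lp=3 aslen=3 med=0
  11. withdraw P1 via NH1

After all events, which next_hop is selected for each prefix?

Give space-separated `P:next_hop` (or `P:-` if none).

Answer: P0:NH0 P1:NH3

Derivation:
Op 1: best P0=- P1=NH2
Op 2: best P0=- P1=NH1
Op 3: best P0=NH3 P1=NH1
Op 4: best P0=NH3 P1=NH1
Op 5: best P0=NH0 P1=NH1
Op 6: best P0=NH0 P1=NH1
Op 7: best P0=NH0 P1=NH1
Op 8: best P0=NH0 P1=NH3
Op 9: best P0=NH0 P1=NH3
Op 10: best P0=NH0 P1=NH3
Op 11: best P0=NH0 P1=NH3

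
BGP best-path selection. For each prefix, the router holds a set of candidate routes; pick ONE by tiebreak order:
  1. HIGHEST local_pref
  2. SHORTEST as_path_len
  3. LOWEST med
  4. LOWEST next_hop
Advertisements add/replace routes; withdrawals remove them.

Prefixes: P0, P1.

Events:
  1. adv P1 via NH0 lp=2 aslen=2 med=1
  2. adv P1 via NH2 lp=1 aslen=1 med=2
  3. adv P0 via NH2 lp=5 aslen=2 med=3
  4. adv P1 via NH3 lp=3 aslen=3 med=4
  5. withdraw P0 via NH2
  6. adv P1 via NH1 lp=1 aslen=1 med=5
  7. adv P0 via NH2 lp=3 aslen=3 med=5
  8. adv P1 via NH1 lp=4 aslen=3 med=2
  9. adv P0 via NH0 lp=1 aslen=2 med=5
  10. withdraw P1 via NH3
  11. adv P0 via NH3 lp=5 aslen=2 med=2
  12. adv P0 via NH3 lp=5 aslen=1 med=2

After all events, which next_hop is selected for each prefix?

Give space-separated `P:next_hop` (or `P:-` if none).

Op 1: best P0=- P1=NH0
Op 2: best P0=- P1=NH0
Op 3: best P0=NH2 P1=NH0
Op 4: best P0=NH2 P1=NH3
Op 5: best P0=- P1=NH3
Op 6: best P0=- P1=NH3
Op 7: best P0=NH2 P1=NH3
Op 8: best P0=NH2 P1=NH1
Op 9: best P0=NH2 P1=NH1
Op 10: best P0=NH2 P1=NH1
Op 11: best P0=NH3 P1=NH1
Op 12: best P0=NH3 P1=NH1

Answer: P0:NH3 P1:NH1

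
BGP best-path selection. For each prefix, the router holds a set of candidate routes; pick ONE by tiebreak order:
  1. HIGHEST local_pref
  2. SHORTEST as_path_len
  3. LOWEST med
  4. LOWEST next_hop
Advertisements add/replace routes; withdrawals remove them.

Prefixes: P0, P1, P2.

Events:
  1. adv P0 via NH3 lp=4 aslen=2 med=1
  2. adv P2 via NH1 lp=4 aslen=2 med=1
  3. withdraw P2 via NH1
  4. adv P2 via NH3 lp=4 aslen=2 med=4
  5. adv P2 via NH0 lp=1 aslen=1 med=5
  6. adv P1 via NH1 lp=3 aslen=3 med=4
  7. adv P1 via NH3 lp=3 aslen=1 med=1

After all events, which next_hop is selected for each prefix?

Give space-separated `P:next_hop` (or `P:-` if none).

Answer: P0:NH3 P1:NH3 P2:NH3

Derivation:
Op 1: best P0=NH3 P1=- P2=-
Op 2: best P0=NH3 P1=- P2=NH1
Op 3: best P0=NH3 P1=- P2=-
Op 4: best P0=NH3 P1=- P2=NH3
Op 5: best P0=NH3 P1=- P2=NH3
Op 6: best P0=NH3 P1=NH1 P2=NH3
Op 7: best P0=NH3 P1=NH3 P2=NH3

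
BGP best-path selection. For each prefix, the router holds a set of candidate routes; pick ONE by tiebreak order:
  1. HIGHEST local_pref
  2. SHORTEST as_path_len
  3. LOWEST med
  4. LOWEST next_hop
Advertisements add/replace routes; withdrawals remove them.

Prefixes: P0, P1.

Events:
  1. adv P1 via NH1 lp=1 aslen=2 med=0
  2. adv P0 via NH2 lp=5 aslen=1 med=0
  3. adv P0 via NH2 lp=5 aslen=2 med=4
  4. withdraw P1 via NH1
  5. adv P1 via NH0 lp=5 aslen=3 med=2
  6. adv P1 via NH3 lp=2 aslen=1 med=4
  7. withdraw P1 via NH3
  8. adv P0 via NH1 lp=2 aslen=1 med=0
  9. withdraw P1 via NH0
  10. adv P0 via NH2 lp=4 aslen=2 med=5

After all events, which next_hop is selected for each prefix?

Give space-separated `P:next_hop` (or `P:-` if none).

Op 1: best P0=- P1=NH1
Op 2: best P0=NH2 P1=NH1
Op 3: best P0=NH2 P1=NH1
Op 4: best P0=NH2 P1=-
Op 5: best P0=NH2 P1=NH0
Op 6: best P0=NH2 P1=NH0
Op 7: best P0=NH2 P1=NH0
Op 8: best P0=NH2 P1=NH0
Op 9: best P0=NH2 P1=-
Op 10: best P0=NH2 P1=-

Answer: P0:NH2 P1:-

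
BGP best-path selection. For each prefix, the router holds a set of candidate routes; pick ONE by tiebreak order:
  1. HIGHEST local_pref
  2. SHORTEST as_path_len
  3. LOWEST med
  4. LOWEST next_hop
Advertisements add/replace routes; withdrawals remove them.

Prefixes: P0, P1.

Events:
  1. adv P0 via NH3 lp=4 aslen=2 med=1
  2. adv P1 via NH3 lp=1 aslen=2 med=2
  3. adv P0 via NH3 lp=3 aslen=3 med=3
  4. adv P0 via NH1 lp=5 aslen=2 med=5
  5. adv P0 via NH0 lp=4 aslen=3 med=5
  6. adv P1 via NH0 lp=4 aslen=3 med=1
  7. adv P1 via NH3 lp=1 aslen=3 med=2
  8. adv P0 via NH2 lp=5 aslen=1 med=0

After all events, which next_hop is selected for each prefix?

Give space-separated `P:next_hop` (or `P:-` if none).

Op 1: best P0=NH3 P1=-
Op 2: best P0=NH3 P1=NH3
Op 3: best P0=NH3 P1=NH3
Op 4: best P0=NH1 P1=NH3
Op 5: best P0=NH1 P1=NH3
Op 6: best P0=NH1 P1=NH0
Op 7: best P0=NH1 P1=NH0
Op 8: best P0=NH2 P1=NH0

Answer: P0:NH2 P1:NH0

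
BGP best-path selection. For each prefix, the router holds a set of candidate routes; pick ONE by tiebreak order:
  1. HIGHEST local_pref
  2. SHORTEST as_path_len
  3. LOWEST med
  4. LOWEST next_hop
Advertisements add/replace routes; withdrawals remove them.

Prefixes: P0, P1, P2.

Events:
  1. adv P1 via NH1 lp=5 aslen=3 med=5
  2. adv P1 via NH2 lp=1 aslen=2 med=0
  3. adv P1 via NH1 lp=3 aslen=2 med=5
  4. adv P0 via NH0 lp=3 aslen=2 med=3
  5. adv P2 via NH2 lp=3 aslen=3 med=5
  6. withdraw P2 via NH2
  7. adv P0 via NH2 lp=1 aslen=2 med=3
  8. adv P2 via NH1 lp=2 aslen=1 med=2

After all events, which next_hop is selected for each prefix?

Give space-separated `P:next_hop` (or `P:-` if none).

Answer: P0:NH0 P1:NH1 P2:NH1

Derivation:
Op 1: best P0=- P1=NH1 P2=-
Op 2: best P0=- P1=NH1 P2=-
Op 3: best P0=- P1=NH1 P2=-
Op 4: best P0=NH0 P1=NH1 P2=-
Op 5: best P0=NH0 P1=NH1 P2=NH2
Op 6: best P0=NH0 P1=NH1 P2=-
Op 7: best P0=NH0 P1=NH1 P2=-
Op 8: best P0=NH0 P1=NH1 P2=NH1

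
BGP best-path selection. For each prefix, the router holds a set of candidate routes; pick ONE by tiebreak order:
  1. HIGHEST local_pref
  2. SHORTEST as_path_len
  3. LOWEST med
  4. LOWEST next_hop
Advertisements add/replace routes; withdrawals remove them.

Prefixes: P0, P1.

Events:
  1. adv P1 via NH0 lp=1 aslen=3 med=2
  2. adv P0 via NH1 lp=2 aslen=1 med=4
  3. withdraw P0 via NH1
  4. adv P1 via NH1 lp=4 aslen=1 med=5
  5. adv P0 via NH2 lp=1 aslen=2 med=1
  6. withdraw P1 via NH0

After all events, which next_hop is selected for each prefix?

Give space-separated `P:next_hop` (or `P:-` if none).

Op 1: best P0=- P1=NH0
Op 2: best P0=NH1 P1=NH0
Op 3: best P0=- P1=NH0
Op 4: best P0=- P1=NH1
Op 5: best P0=NH2 P1=NH1
Op 6: best P0=NH2 P1=NH1

Answer: P0:NH2 P1:NH1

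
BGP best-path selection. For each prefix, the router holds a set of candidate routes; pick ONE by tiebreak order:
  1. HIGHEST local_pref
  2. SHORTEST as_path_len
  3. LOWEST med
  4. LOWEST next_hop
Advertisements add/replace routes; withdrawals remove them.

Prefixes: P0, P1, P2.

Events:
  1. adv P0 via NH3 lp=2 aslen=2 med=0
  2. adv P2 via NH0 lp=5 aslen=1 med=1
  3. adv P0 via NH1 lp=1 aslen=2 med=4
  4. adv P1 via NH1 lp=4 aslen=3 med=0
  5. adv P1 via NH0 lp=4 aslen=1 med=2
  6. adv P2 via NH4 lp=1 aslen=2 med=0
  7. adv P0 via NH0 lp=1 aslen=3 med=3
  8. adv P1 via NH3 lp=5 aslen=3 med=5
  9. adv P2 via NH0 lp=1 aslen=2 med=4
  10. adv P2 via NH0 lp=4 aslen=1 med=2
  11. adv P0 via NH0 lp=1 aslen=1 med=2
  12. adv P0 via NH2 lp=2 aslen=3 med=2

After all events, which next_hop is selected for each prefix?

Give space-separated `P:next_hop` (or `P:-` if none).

Op 1: best P0=NH3 P1=- P2=-
Op 2: best P0=NH3 P1=- P2=NH0
Op 3: best P0=NH3 P1=- P2=NH0
Op 4: best P0=NH3 P1=NH1 P2=NH0
Op 5: best P0=NH3 P1=NH0 P2=NH0
Op 6: best P0=NH3 P1=NH0 P2=NH0
Op 7: best P0=NH3 P1=NH0 P2=NH0
Op 8: best P0=NH3 P1=NH3 P2=NH0
Op 9: best P0=NH3 P1=NH3 P2=NH4
Op 10: best P0=NH3 P1=NH3 P2=NH0
Op 11: best P0=NH3 P1=NH3 P2=NH0
Op 12: best P0=NH3 P1=NH3 P2=NH0

Answer: P0:NH3 P1:NH3 P2:NH0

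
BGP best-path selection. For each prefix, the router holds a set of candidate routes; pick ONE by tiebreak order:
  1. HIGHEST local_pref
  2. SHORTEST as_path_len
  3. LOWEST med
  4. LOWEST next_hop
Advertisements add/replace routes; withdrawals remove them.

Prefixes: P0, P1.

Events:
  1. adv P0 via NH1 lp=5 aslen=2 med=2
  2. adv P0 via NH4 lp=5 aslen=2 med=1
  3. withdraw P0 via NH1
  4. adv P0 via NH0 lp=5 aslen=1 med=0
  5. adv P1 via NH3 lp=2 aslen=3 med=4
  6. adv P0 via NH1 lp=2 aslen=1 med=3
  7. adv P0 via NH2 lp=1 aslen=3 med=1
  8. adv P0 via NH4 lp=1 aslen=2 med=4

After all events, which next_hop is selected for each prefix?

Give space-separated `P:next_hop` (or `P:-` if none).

Op 1: best P0=NH1 P1=-
Op 2: best P0=NH4 P1=-
Op 3: best P0=NH4 P1=-
Op 4: best P0=NH0 P1=-
Op 5: best P0=NH0 P1=NH3
Op 6: best P0=NH0 P1=NH3
Op 7: best P0=NH0 P1=NH3
Op 8: best P0=NH0 P1=NH3

Answer: P0:NH0 P1:NH3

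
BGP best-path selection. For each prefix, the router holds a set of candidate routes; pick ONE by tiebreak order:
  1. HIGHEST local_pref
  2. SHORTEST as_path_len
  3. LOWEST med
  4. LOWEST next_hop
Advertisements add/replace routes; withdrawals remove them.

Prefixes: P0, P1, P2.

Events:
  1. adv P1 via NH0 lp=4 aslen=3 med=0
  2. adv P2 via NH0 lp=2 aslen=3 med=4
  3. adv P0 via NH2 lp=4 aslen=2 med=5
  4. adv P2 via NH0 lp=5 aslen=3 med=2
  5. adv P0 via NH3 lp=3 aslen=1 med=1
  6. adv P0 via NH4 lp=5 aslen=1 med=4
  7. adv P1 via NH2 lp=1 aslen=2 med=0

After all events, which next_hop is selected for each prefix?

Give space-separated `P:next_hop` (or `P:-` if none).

Answer: P0:NH4 P1:NH0 P2:NH0

Derivation:
Op 1: best P0=- P1=NH0 P2=-
Op 2: best P0=- P1=NH0 P2=NH0
Op 3: best P0=NH2 P1=NH0 P2=NH0
Op 4: best P0=NH2 P1=NH0 P2=NH0
Op 5: best P0=NH2 P1=NH0 P2=NH0
Op 6: best P0=NH4 P1=NH0 P2=NH0
Op 7: best P0=NH4 P1=NH0 P2=NH0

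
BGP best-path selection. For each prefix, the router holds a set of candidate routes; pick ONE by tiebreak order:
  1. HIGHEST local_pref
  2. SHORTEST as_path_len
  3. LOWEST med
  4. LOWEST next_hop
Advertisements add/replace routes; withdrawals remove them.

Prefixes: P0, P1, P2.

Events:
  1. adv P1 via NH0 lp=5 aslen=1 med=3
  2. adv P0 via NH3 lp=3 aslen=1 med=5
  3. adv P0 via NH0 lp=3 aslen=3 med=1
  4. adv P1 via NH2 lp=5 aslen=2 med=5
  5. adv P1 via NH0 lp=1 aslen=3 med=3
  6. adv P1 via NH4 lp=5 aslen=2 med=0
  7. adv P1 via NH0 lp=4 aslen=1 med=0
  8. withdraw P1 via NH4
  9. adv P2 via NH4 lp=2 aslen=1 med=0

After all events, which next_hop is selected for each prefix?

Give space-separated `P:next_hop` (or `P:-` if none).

Op 1: best P0=- P1=NH0 P2=-
Op 2: best P0=NH3 P1=NH0 P2=-
Op 3: best P0=NH3 P1=NH0 P2=-
Op 4: best P0=NH3 P1=NH0 P2=-
Op 5: best P0=NH3 P1=NH2 P2=-
Op 6: best P0=NH3 P1=NH4 P2=-
Op 7: best P0=NH3 P1=NH4 P2=-
Op 8: best P0=NH3 P1=NH2 P2=-
Op 9: best P0=NH3 P1=NH2 P2=NH4

Answer: P0:NH3 P1:NH2 P2:NH4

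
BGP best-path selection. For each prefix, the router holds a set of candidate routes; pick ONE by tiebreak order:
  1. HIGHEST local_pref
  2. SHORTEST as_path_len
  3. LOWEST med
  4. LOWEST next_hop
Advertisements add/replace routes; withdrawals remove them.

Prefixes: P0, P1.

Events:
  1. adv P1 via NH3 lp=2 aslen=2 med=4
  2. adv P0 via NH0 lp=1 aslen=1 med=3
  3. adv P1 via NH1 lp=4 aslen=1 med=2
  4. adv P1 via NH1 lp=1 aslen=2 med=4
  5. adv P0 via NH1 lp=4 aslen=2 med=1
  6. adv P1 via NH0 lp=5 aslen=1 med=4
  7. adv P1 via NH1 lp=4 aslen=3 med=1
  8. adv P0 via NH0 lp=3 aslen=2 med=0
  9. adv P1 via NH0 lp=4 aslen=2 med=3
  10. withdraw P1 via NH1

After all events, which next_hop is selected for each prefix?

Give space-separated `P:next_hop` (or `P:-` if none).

Answer: P0:NH1 P1:NH0

Derivation:
Op 1: best P0=- P1=NH3
Op 2: best P0=NH0 P1=NH3
Op 3: best P0=NH0 P1=NH1
Op 4: best P0=NH0 P1=NH3
Op 5: best P0=NH1 P1=NH3
Op 6: best P0=NH1 P1=NH0
Op 7: best P0=NH1 P1=NH0
Op 8: best P0=NH1 P1=NH0
Op 9: best P0=NH1 P1=NH0
Op 10: best P0=NH1 P1=NH0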